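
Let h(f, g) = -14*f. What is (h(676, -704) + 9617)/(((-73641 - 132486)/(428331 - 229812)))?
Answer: -3374823/22903 ≈ -147.35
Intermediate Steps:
(h(676, -704) + 9617)/(((-73641 - 132486)/(428331 - 229812))) = (-14*676 + 9617)/(((-73641 - 132486)/(428331 - 229812))) = (-9464 + 9617)/((-206127/198519)) = 153/((-206127*1/198519)) = 153/(-68709/66173) = 153*(-66173/68709) = -3374823/22903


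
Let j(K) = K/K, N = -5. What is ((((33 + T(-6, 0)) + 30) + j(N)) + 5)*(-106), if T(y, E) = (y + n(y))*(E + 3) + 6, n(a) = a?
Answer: -4134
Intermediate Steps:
j(K) = 1
T(y, E) = 6 + 2*y*(3 + E) (T(y, E) = (y + y)*(E + 3) + 6 = (2*y)*(3 + E) + 6 = 2*y*(3 + E) + 6 = 6 + 2*y*(3 + E))
((((33 + T(-6, 0)) + 30) + j(N)) + 5)*(-106) = ((((33 + (6 + 6*(-6) + 2*0*(-6))) + 30) + 1) + 5)*(-106) = ((((33 + (6 - 36 + 0)) + 30) + 1) + 5)*(-106) = ((((33 - 30) + 30) + 1) + 5)*(-106) = (((3 + 30) + 1) + 5)*(-106) = ((33 + 1) + 5)*(-106) = (34 + 5)*(-106) = 39*(-106) = -4134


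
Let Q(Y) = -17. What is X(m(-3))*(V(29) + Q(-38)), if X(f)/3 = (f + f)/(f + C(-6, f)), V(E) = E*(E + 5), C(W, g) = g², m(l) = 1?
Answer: 2907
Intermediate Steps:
V(E) = E*(5 + E)
X(f) = 6*f/(f + f²) (X(f) = 3*((f + f)/(f + f²)) = 3*((2*f)/(f + f²)) = 3*(2*f/(f + f²)) = 6*f/(f + f²))
X(m(-3))*(V(29) + Q(-38)) = (6/(1 + 1))*(29*(5 + 29) - 17) = (6/2)*(29*34 - 17) = (6*(½))*(986 - 17) = 3*969 = 2907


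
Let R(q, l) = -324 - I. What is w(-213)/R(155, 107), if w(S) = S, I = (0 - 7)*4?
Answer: 213/296 ≈ 0.71959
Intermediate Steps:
I = -28 (I = -7*4 = -28)
R(q, l) = -296 (R(q, l) = -324 - 1*(-28) = -324 + 28 = -296)
w(-213)/R(155, 107) = -213/(-296) = -213*(-1/296) = 213/296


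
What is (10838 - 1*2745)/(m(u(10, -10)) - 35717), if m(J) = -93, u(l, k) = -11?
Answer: -8093/35810 ≈ -0.22600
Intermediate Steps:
(10838 - 1*2745)/(m(u(10, -10)) - 35717) = (10838 - 1*2745)/(-93 - 35717) = (10838 - 2745)/(-35810) = 8093*(-1/35810) = -8093/35810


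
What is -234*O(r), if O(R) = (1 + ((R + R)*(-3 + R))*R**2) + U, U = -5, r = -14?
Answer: -21830328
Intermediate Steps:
O(R) = -4 + 2*R**3*(-3 + R) (O(R) = (1 + ((R + R)*(-3 + R))*R**2) - 5 = (1 + ((2*R)*(-3 + R))*R**2) - 5 = (1 + (2*R*(-3 + R))*R**2) - 5 = (1 + 2*R**3*(-3 + R)) - 5 = -4 + 2*R**3*(-3 + R))
-234*O(r) = -234*(-4 - 6*(-14)**3 + 2*(-14)**4) = -234*(-4 - 6*(-2744) + 2*38416) = -234*(-4 + 16464 + 76832) = -234*93292 = -21830328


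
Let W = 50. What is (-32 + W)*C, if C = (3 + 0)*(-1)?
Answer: -54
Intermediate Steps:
C = -3 (C = 3*(-1) = -3)
(-32 + W)*C = (-32 + 50)*(-3) = 18*(-3) = -54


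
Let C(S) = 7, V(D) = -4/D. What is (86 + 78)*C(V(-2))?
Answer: 1148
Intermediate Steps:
(86 + 78)*C(V(-2)) = (86 + 78)*7 = 164*7 = 1148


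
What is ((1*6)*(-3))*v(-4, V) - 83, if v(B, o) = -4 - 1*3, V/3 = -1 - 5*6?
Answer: 43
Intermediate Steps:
V = -93 (V = 3*(-1 - 5*6) = 3*(-1 - 30) = 3*(-31) = -93)
v(B, o) = -7 (v(B, o) = -4 - 3 = -7)
((1*6)*(-3))*v(-4, V) - 83 = ((1*6)*(-3))*(-7) - 83 = (6*(-3))*(-7) - 83 = -18*(-7) - 83 = 126 - 83 = 43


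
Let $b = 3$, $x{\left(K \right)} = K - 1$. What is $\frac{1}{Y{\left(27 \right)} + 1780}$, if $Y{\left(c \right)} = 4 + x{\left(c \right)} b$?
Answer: $\frac{1}{1862} \approx 0.00053706$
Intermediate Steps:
$x{\left(K \right)} = -1 + K$
$Y{\left(c \right)} = 1 + 3 c$ ($Y{\left(c \right)} = 4 + \left(-1 + c\right) 3 = 4 + \left(-3 + 3 c\right) = 1 + 3 c$)
$\frac{1}{Y{\left(27 \right)} + 1780} = \frac{1}{\left(1 + 3 \cdot 27\right) + 1780} = \frac{1}{\left(1 + 81\right) + 1780} = \frac{1}{82 + 1780} = \frac{1}{1862}$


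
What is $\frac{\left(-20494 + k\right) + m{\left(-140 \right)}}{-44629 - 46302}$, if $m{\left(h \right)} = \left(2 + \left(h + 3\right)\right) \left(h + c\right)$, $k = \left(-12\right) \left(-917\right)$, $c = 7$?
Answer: $- \frac{8465}{90931} \approx -0.093093$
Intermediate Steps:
$k = 11004$
$m{\left(h \right)} = \left(5 + h\right) \left(7 + h\right)$ ($m{\left(h \right)} = \left(2 + \left(h + 3\right)\right) \left(h + 7\right) = \left(2 + \left(3 + h\right)\right) \left(7 + h\right) = \left(5 + h\right) \left(7 + h\right)$)
$\frac{\left(-20494 + k\right) + m{\left(-140 \right)}}{-44629 - 46302} = \frac{\left(-20494 + 11004\right) + \left(35 + \left(-140\right)^{2} + 12 \left(-140\right)\right)}{-44629 - 46302} = \frac{-9490 + \left(35 + 19600 - 1680\right)}{-90931} = \left(-9490 + 17955\right) \left(- \frac{1}{90931}\right) = 8465 \left(- \frac{1}{90931}\right) = - \frac{8465}{90931}$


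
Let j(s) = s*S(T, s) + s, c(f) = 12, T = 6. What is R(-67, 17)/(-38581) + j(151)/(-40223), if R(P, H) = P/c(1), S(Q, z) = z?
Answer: -559128337/980111724 ≈ -0.57047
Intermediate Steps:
R(P, H) = P/12
j(s) = s + s**2 (j(s) = s*s + s = s**2 + s = s + s**2)
R(-67, 17)/(-38581) + j(151)/(-40223) = ((1/12)*(-67))/(-38581) + (151*(1 + 151))/(-40223) = -67/12*(-1/38581) + (151*152)*(-1/40223) = 67/462972 + 22952*(-1/40223) = 67/462972 - 1208/2117 = -559128337/980111724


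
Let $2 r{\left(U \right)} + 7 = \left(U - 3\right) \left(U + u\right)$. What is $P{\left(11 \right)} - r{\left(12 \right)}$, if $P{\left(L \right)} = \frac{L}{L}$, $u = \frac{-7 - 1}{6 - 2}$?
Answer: $- \frac{81}{2} \approx -40.5$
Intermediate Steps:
$u = -2$ ($u = - \frac{8}{4} = \left(-8\right) \frac{1}{4} = -2$)
$P{\left(L \right)} = 1$
$r{\left(U \right)} = - \frac{7}{2} + \frac{\left(-3 + U\right) \left(-2 + U\right)}{2}$ ($r{\left(U \right)} = - \frac{7}{2} + \frac{\left(U - 3\right) \left(U - 2\right)}{2} = - \frac{7}{2} + \frac{\left(-3 + U\right) \left(-2 + U\right)}{2}$)
$P{\left(11 \right)} - r{\left(12 \right)} = 1 - \left(- \frac{1}{2} + \frac{12^{2}}{2} - 30\right) = 1 - \left(- \frac{1}{2} + \frac{1}{2} \cdot 144 - 30\right) = 1 - \left(- \frac{1}{2} + 72 - 30\right) = 1 - \frac{83}{2} = - \frac{81}{2}$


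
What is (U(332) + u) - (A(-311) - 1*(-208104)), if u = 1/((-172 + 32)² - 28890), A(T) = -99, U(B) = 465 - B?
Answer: -1931130881/9290 ≈ -2.0787e+5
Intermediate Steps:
u = -1/9290 (u = 1/((-140)² - 28890) = 1/(19600 - 28890) = 1/(-9290) = -1/9290 ≈ -0.00010764)
(U(332) + u) - (A(-311) - 1*(-208104)) = ((465 - 1*332) - 1/9290) - (-99 - 1*(-208104)) = ((465 - 332) - 1/9290) - (-99 + 208104) = (133 - 1/9290) - 1*208005 = 1235569/9290 - 208005 = -1931130881/9290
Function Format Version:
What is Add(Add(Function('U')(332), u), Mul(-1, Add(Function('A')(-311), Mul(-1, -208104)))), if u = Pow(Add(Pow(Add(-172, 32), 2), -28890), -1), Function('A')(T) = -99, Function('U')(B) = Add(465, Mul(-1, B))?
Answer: Rational(-1931130881, 9290) ≈ -2.0787e+5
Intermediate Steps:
u = Rational(-1, 9290) (u = Pow(Add(Pow(-140, 2), -28890), -1) = Pow(Add(19600, -28890), -1) = Pow(-9290, -1) = Rational(-1, 9290) ≈ -0.00010764)
Add(Add(Function('U')(332), u), Mul(-1, Add(Function('A')(-311), Mul(-1, -208104)))) = Add(Add(Add(465, Mul(-1, 332)), Rational(-1, 9290)), Mul(-1, Add(-99, Mul(-1, -208104)))) = Add(Add(Add(465, -332), Rational(-1, 9290)), Mul(-1, Add(-99, 208104))) = Add(Add(133, Rational(-1, 9290)), Mul(-1, 208005)) = Add(Rational(1235569, 9290), -208005) = Rational(-1931130881, 9290)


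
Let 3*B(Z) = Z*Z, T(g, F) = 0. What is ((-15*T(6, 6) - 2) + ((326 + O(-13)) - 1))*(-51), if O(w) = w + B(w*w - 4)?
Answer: -478635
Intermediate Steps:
B(Z) = Z²/3 (B(Z) = (Z*Z)/3 = Z²/3)
O(w) = w + (-4 + w²)²/3 (O(w) = w + (w*w - 4)²/3 = w + (w² - 4)²/3 = w + (-4 + w²)²/3)
((-15*T(6, 6) - 2) + ((326 + O(-13)) - 1))*(-51) = ((-15*0 - 2) + ((326 + (-13 + (-4 + (-13)²)²/3)) - 1))*(-51) = ((0 - 2) + ((326 + (-13 + (-4 + 169)²/3)) - 1))*(-51) = (-2 + ((326 + (-13 + (⅓)*165²)) - 1))*(-51) = (-2 + ((326 + (-13 + (⅓)*27225)) - 1))*(-51) = (-2 + ((326 + (-13 + 9075)) - 1))*(-51) = (-2 + ((326 + 9062) - 1))*(-51) = (-2 + (9388 - 1))*(-51) = (-2 + 9387)*(-51) = 9385*(-51) = -478635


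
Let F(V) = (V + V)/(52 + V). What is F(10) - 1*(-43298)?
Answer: 1342248/31 ≈ 43298.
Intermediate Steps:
F(V) = 2*V/(52 + V) (F(V) = (2*V)/(52 + V) = 2*V/(52 + V))
F(10) - 1*(-43298) = 2*10/(52 + 10) - 1*(-43298) = 2*10/62 + 43298 = 2*10*(1/62) + 43298 = 10/31 + 43298 = 1342248/31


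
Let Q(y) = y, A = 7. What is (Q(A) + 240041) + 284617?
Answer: 524665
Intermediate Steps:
(Q(A) + 240041) + 284617 = (7 + 240041) + 284617 = 240048 + 284617 = 524665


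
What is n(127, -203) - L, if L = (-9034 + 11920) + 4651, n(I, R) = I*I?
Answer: 8592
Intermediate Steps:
n(I, R) = I**2
L = 7537 (L = 2886 + 4651 = 7537)
n(127, -203) - L = 127**2 - 1*7537 = 16129 - 7537 = 8592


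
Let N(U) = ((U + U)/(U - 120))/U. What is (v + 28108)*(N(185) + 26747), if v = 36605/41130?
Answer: 44666181402117/59410 ≈ 7.5183e+8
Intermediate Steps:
v = 7321/8226 (v = 36605*(1/41130) = 7321/8226 ≈ 0.88998)
N(U) = 2/(-120 + U) (N(U) = ((2*U)/(-120 + U))/U = (2*U/(-120 + U))/U = 2/(-120 + U))
(v + 28108)*(N(185) + 26747) = (7321/8226 + 28108)*(2/(-120 + 185) + 26747) = 231223729*(2/65 + 26747)/8226 = (231223729/8226)*(1738557/65) = 44666181402117/59410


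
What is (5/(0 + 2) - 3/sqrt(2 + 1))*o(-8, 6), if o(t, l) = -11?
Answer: -55/2 + 11*sqrt(3) ≈ -8.4474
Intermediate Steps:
(5/(0 + 2) - 3/sqrt(2 + 1))*o(-8, 6) = (5/(0 + 2) - 3/sqrt(2 + 1))*(-11) = (5/2 - 3*sqrt(3)/3)*(-11) = (5*(1/2) - sqrt(3))*(-11) = (5/2 - sqrt(3))*(-11) = -55/2 + 11*sqrt(3)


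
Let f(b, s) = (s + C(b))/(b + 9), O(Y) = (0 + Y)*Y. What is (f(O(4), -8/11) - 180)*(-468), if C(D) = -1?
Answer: 23174892/275 ≈ 84272.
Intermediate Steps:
O(Y) = Y² (O(Y) = Y*Y = Y²)
f(b, s) = (-1 + s)/(9 + b) (f(b, s) = (s - 1)/(b + 9) = (-1 + s)/(9 + b))
(f(O(4), -8/11) - 180)*(-468) = ((-1 - 8/11)/(9 + 4²) - 180)*(-468) = ((-1 - 8*1/11)/(9 + 16) - 180)*(-468) = ((-1 - 8/11)/25 - 180)*(-468) = ((1/25)*(-19/11) - 180)*(-468) = (-19/275 - 180)*(-468) = -49519/275*(-468) = 23174892/275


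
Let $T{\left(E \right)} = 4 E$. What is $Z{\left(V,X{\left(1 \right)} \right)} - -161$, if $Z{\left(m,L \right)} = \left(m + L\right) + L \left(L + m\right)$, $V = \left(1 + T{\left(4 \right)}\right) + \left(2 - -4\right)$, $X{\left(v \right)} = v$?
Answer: $209$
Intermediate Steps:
$V = 23$ ($V = \left(1 + 4 \cdot 4\right) + \left(2 - -4\right) = \left(1 + 16\right) + \left(2 + 4\right) = 17 + 6 = 23$)
$Z{\left(m,L \right)} = L + m + L \left(L + m\right)$ ($Z{\left(m,L \right)} = \left(L + m\right) + L \left(L + m\right) = L + m + L \left(L + m\right)$)
$Z{\left(V,X{\left(1 \right)} \right)} - -161 = \left(1 + 23 + 1^{2} + 1 \cdot 23\right) - -161 = \left(1 + 23 + 1 + 23\right) + 161 = 48 + 161 = 209$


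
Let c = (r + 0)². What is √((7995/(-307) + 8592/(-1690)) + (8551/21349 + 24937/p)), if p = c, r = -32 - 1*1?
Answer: I*√1546938881175932614205/14058636735 ≈ 2.7976*I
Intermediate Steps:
r = -33 (r = -32 - 1 = -33)
c = 1089 (c = (-33 + 0)² = (-33)² = 1089)
p = 1089
√((7995/(-307) + 8592/(-1690)) + (8551/21349 + 24937/p)) = √((7995/(-307) + 8592/(-1690)) + (8551/21349 + 24937/1089)) = √((7995*(-1/307) + 8592*(-1/1690)) + (8551*(1/21349) + 24937*(1/1089))) = √((-7995/307 - 4296/845) + (8551/21349 + 2267/99)) = √(-8074647/259415 + 49244732/2113551) = √(-4291356089717/548286832665) = I*√1546938881175932614205/14058636735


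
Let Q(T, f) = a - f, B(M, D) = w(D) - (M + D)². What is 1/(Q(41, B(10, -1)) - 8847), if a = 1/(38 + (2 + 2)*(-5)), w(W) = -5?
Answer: -18/157697 ≈ -0.00011414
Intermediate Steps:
B(M, D) = -5 - (D + M)² (B(M, D) = -5 - (M + D)² = -5 - (D + M)²)
a = 1/18 (a = 1/(38 + 4*(-5)) = 1/(38 - 20) = 1/18 ≈ 0.055556)
Q(T, f) = 1/18 - f
1/(Q(41, B(10, -1)) - 8847) = 1/((1/18 - (-5 - (-1 + 10)²)) - 8847) = 1/((1/18 - (-5 - 1*9²)) - 8847) = 1/((1/18 - (-5 - 1*81)) - 8847) = 1/((1/18 - (-5 - 81)) - 8847) = 1/((1/18 - 1*(-86)) - 8847) = 1/((1/18 + 86) - 8847) = 1/(1549/18 - 8847) = 1/(-157697/18) = -18/157697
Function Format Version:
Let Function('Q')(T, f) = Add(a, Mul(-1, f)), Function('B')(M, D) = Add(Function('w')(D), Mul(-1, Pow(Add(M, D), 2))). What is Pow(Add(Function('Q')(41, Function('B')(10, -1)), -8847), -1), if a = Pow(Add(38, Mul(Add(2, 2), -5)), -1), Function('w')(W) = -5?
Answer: Rational(-18, 157697) ≈ -0.00011414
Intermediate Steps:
Function('B')(M, D) = Add(-5, Mul(-1, Pow(Add(D, M), 2))) (Function('B')(M, D) = Add(-5, Mul(-1, Pow(Add(M, D), 2))) = Add(-5, Mul(-1, Pow(Add(D, M), 2))))
a = Rational(1, 18) (a = Pow(Add(38, Mul(4, -5)), -1) = Pow(Add(38, -20), -1) = Pow(18, -1) = Rational(1, 18) ≈ 0.055556)
Function('Q')(T, f) = Add(Rational(1, 18), Mul(-1, f))
Pow(Add(Function('Q')(41, Function('B')(10, -1)), -8847), -1) = Pow(Add(Add(Rational(1, 18), Mul(-1, Add(-5, Mul(-1, Pow(Add(-1, 10), 2))))), -8847), -1) = Pow(Add(Add(Rational(1, 18), Mul(-1, Add(-5, Mul(-1, Pow(9, 2))))), -8847), -1) = Pow(Add(Add(Rational(1, 18), Mul(-1, Add(-5, Mul(-1, 81)))), -8847), -1) = Pow(Add(Add(Rational(1, 18), Mul(-1, Add(-5, -81))), -8847), -1) = Pow(Add(Add(Rational(1, 18), Mul(-1, -86)), -8847), -1) = Pow(Add(Add(Rational(1, 18), 86), -8847), -1) = Pow(Add(Rational(1549, 18), -8847), -1) = Pow(Rational(-157697, 18), -1) = Rational(-18, 157697)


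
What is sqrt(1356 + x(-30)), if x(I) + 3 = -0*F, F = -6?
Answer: sqrt(1353) ≈ 36.783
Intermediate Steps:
x(I) = -3 (x(I) = -3 - 0*(-6) = -3 - 1*0 = -3 + 0 = -3)
sqrt(1356 + x(-30)) = sqrt(1356 - 3) = sqrt(1353)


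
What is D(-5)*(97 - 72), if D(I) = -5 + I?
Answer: -250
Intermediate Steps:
D(-5)*(97 - 72) = (-5 - 5)*(97 - 72) = -10*25 = -250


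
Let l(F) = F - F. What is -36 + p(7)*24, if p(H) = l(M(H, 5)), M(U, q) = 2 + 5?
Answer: -36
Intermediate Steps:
M(U, q) = 7
l(F) = 0
p(H) = 0
-36 + p(7)*24 = -36 + 0*24 = -36 + 0 = -36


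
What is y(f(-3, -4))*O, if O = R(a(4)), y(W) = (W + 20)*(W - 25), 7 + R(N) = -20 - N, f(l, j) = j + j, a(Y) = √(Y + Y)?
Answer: 10692 + 792*√2 ≈ 11812.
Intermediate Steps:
a(Y) = √2*√Y (a(Y) = √(2*Y) = √2*√Y)
f(l, j) = 2*j
R(N) = -27 - N (R(N) = -7 + (-20 - N) = -27 - N)
y(W) = (-25 + W)*(20 + W) (y(W) = (20 + W)*(-25 + W) = (-25 + W)*(20 + W))
O = -27 - 2*√2 (O = -27 - √2*√4 = -27 - √2*2 = -27 - 2*√2 ≈ -29.828)
y(f(-3, -4))*O = (-500 + (2*(-4))² - 10*(-4))*(-27 - 2*√2) = (-500 + (-8)² - 5*(-8))*(-27 - 2*√2) = (-500 + 64 + 40)*(-27 - 2*√2) = -396*(-27 - 2*√2) = 10692 + 792*√2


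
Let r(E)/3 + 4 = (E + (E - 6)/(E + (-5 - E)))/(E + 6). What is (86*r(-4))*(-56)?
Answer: 72240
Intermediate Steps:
r(E) = -12 + 3*(6/5 + 4*E/5)/(6 + E) (r(E) = -12 + 3*((E + (E - 6)/(E + (-5 - E)))/(E + 6)) = -12 + 3*((E + (-6 + E)/(-5))/(6 + E)) = -12 + 3*((E + (-6 + E)*(-1/5))/(6 + E)) = -12 + 3*((E + (6/5 - E/5))/(6 + E)) = -12 + 3*((6/5 + 4*E/5)/(6 + E)) = -12 + 3*(6/5 + 4*E/5)/(6 + E))
(86*r(-4))*(-56) = (86*(6*(-57 - 8*(-4))/(5*(6 - 4))))*(-56) = (86*((6/5)*(-57 + 32)/2))*(-56) = (86*((6/5)*(1/2)*(-25)))*(-56) = (86*(-15))*(-56) = -1290*(-56) = 72240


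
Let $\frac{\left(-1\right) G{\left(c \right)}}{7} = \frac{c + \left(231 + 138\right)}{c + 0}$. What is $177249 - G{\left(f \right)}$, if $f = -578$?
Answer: $\frac{102451385}{578} \approx 1.7725 \cdot 10^{5}$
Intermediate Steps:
$G{\left(c \right)} = - \frac{7 \left(369 + c\right)}{c}$ ($G{\left(c \right)} = - 7 \frac{c + \left(231 + 138\right)}{c + 0} = - 7 \frac{c + 369}{c} = - 7 \frac{369 + c}{c} = - \frac{7 \left(369 + c\right)}{c}$)
$177249 - G{\left(f \right)} = 177249 - \left(-7 - \frac{2583}{-578}\right) = 177249 - \left(-7 - - \frac{2583}{578}\right) = 177249 - \left(-7 + \frac{2583}{578}\right) = 177249 - - \frac{1463}{578} = 177249 + \frac{1463}{578} = \frac{102451385}{578}$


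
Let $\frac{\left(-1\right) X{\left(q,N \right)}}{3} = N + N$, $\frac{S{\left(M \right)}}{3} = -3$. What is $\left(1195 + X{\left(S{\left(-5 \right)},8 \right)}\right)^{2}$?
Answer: $1315609$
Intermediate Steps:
$S{\left(M \right)} = -9$ ($S{\left(M \right)} = 3 \left(-3\right) = -9$)
$X{\left(q,N \right)} = - 6 N$ ($X{\left(q,N \right)} = - 3 \left(N + N\right) = - 3 \cdot 2 N = - 6 N$)
$\left(1195 + X{\left(S{\left(-5 \right)},8 \right)}\right)^{2} = \left(1195 - 48\right)^{2} = 1147^{2} = 1315609$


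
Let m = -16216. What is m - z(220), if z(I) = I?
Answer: -16436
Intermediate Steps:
m - z(220) = -16216 - 1*220 = -16216 - 220 = -16436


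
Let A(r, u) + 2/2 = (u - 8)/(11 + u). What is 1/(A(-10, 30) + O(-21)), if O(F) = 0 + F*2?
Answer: -41/1741 ≈ -0.023550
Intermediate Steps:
O(F) = 2*F (O(F) = 0 + 2*F = 2*F)
A(r, u) = -1 + (-8 + u)/(11 + u) (A(r, u) = -1 + (u - 8)/(11 + u) = -1 + (-8 + u)/(11 + u))
1/(A(-10, 30) + O(-21)) = 1/(-19/(11 + 30) + 2*(-21)) = 1/(-19/41 - 42) = 1/(-1741/41) = -41/1741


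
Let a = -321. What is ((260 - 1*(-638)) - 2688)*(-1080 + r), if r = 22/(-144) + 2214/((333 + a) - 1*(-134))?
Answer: 5009833205/2628 ≈ 1.9063e+6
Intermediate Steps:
r = 78901/5256 (r = 22/(-144) + 2214/((333 - 321) - 1*(-134)) = 22*(-1/144) + 2214/(12 + 134) = -11/72 + 2214/146 = -11/72 + 2214*(1/146) = -11/72 + 1107/73 = 78901/5256 ≈ 15.012)
((260 - 1*(-638)) - 2688)*(-1080 + r) = ((260 - 1*(-638)) - 2688)*(-1080 + 78901/5256) = ((260 + 638) - 2688)*(-5597579/5256) = (898 - 2688)*(-5597579/5256) = -1790*(-5597579/5256) = 5009833205/2628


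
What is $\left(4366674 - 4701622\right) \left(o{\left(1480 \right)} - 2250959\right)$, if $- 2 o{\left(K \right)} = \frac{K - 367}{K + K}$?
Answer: $\frac{1115852331594641}{1480} \approx 7.5395 \cdot 10^{11}$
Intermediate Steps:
$o{\left(K \right)} = - \frac{-367 + K}{4 K}$ ($o{\left(K \right)} = - \frac{\left(K - 367\right) \frac{1}{K + K}}{2} = - \frac{\left(-367 + K\right) \frac{1}{2 K}}{2} = - \frac{\frac{1}{2} \frac{1}{K} \left(-367 + K\right)}{2} = - \frac{-367 + K}{4 K}$)
$\left(4366674 - 4701622\right) \left(o{\left(1480 \right)} - 2250959\right) = \left(4366674 - 4701622\right) \left(\frac{367 - 1480}{4 \cdot 1480} - 2250959\right) = - 334948 \left(\frac{1}{4} \cdot \frac{1}{1480} \left(367 - 1480\right) - 2250959\right) = - 334948 \left(\frac{1}{4} \cdot \frac{1}{1480} \left(-1113\right) - 2250959\right) = - 334948 \left(- \frac{1113}{5920} - 2250959\right) = \left(-334948\right) \left(- \frac{13325678393}{5920}\right) = \frac{1115852331594641}{1480}$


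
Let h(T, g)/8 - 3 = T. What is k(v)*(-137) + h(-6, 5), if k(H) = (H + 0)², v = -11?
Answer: -16601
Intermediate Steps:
h(T, g) = 24 + 8*T
k(H) = H²
k(v)*(-137) + h(-6, 5) = (-11)²*(-137) + (24 + 8*(-6)) = 121*(-137) + (24 - 48) = -16577 - 24 = -16601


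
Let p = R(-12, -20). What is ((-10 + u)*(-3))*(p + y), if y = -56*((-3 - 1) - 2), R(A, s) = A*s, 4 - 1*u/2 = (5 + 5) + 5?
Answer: 55296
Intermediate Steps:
u = -22 (u = 8 - 2*((5 + 5) + 5) = 8 - 2*(10 + 5) = 8 - 2*15 = 8 - 30 = -22)
p = 240 (p = -12*(-20) = 240)
y = 336 (y = -56*(-4 - 2) = -56*(-6) = 336)
((-10 + u)*(-3))*(p + y) = ((-10 - 22)*(-3))*(240 + 336) = -32*(-3)*576 = 96*576 = 55296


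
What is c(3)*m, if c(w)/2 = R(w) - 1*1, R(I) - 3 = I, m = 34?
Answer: 340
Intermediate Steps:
R(I) = 3 + I
c(w) = 4 + 2*w (c(w) = 2*((3 + w) - 1*1) = 2*((3 + w) - 1) = 2*(2 + w) = 4 + 2*w)
c(3)*m = (4 + 2*3)*34 = (4 + 6)*34 = 10*34 = 340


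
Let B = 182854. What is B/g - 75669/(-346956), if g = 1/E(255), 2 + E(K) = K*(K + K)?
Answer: 2750181081744007/115652 ≈ 2.3780e+10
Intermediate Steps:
E(K) = -2 + 2*K² (E(K) = -2 + K*(K + K) = -2 + K*(2*K) = -2 + 2*K²)
g = 1/130048 (g = 1/(-2 + 2*255²) = 1/(-2 + 2*65025) = 1/(-2 + 130050) = 1/130048 ≈ 7.6895e-6)
B/g - 75669/(-346956) = 182854/(1/130048) - 75669/(-346956) = 182854*130048 - 75669*(-1/346956) = 23779796992 + 25223/115652 = 2750181081744007/115652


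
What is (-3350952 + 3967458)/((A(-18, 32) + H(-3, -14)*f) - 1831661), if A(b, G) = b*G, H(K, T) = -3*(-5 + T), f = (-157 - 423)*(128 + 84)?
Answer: -616506/8840957 ≈ -0.069733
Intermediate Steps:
f = -122960 (f = -580*212 = -122960)
H(K, T) = 15 - 3*T
A(b, G) = G*b
(-3350952 + 3967458)/((A(-18, 32) + H(-3, -14)*f) - 1831661) = (-3350952 + 3967458)/((32*(-18) + (15 - 3*(-14))*(-122960)) - 1831661) = 616506/((-576 + (15 + 42)*(-122960)) - 1831661) = 616506/((-576 + 57*(-122960)) - 1831661) = 616506/((-576 - 7008720) - 1831661) = 616506/(-7009296 - 1831661) = 616506/(-8840957) = 616506*(-1/8840957) = -616506/8840957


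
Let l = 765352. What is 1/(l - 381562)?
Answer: 1/383790 ≈ 2.6056e-6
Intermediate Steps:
1/(l - 381562) = 1/(765352 - 381562) = 1/383790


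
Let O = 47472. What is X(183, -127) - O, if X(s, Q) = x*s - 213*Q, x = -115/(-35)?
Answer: -138738/7 ≈ -19820.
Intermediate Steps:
x = 23/7 (x = -115*(-1/35) = 23/7 ≈ 3.2857)
X(s, Q) = -213*Q + 23*s/7 (X(s, Q) = 23*s/7 - 213*Q = -213*Q + 23*s/7)
X(183, -127) - O = (-213*(-127) + (23/7)*183) - 1*47472 = (27051 + 4209/7) - 47472 = 193566/7 - 47472 = -138738/7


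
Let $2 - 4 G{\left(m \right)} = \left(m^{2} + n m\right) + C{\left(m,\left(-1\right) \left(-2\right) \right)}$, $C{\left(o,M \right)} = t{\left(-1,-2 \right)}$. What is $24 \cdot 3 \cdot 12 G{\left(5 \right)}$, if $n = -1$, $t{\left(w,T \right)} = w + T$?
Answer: $-3240$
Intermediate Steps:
$t{\left(w,T \right)} = T + w$
$C{\left(o,M \right)} = -3$ ($C{\left(o,M \right)} = -2 - 1 = -3$)
$G{\left(m \right)} = \frac{5}{4} - \frac{m^{2}}{4} + \frac{m}{4}$ ($G{\left(m \right)} = \frac{1}{2} - \frac{\left(m^{2} - m\right) - 3}{4} = \frac{1}{2} - \frac{-3 + m^{2} - m}{4} = \frac{1}{2} + \left(\frac{3}{4} - \frac{m^{2}}{4} + \frac{m}{4}\right) = \frac{5}{4} - \frac{m^{2}}{4} + \frac{m}{4}$)
$24 \cdot 3 \cdot 12 G{\left(5 \right)} = 24 \cdot 3 \cdot 12 \left(\frac{5}{4} - \frac{5^{2}}{4} + \frac{1}{4} \cdot 5\right) = 24 \cdot 36 \left(\frac{5}{4} - \frac{25}{4} + \frac{5}{4}\right) = 864 \left(\frac{5}{4} - \frac{25}{4} + \frac{5}{4}\right) = 864 \left(- \frac{15}{4}\right) = -3240$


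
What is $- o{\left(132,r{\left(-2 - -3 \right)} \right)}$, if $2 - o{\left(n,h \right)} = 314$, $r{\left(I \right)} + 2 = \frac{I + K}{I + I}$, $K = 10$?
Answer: $312$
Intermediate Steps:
$r{\left(I \right)} = -2 + \frac{10 + I}{2 I}$ ($r{\left(I \right)} = -2 + \frac{I + 10}{I + I} = -2 + \frac{10 + I}{2 I}$)
$o{\left(n,h \right)} = -312$ ($o{\left(n,h \right)} = 2 - 314 = -312$)
$- o{\left(132,r{\left(-2 - -3 \right)} \right)} = \left(-1\right) \left(-312\right) = 312$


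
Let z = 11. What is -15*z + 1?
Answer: -164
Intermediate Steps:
-15*z + 1 = -15*11 + 1 = -165 + 1 = -164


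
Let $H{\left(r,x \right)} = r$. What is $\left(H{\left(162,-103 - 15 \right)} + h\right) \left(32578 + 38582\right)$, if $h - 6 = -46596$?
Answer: $-3303816480$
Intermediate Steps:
$h = -46590$ ($h = 6 - 46596 = -46590$)
$\left(H{\left(162,-103 - 15 \right)} + h\right) \left(32578 + 38582\right) = \left(162 - 46590\right) \left(32578 + 38582\right) = \left(-46428\right) 71160 = -3303816480$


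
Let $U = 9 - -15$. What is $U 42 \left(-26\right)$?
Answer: $-26208$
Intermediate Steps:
$U = 24$ ($U = 9 + 15 = 24$)
$U 42 \left(-26\right) = 24 \cdot 42 \left(-26\right) = 1008 \left(-26\right) = -26208$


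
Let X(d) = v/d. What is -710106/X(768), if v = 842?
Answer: -272680704/421 ≈ -6.4770e+5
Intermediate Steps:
X(d) = 842/d
-710106/X(768) = -710106/(842/768) = -710106/(842*(1/768)) = -710106/421/384 = -710106*384/421 = -272680704/421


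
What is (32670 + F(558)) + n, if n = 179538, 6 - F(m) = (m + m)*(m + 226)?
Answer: -662730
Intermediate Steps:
F(m) = 6 - 2*m*(226 + m) (F(m) = 6 - (m + m)*(m + 226) = 6 - 2*m*(226 + m))
(32670 + F(558)) + n = (32670 + (6 - 452*558 - 2*558**2)) + 179538 = (32670 + (6 - 252216 - 2*311364)) + 179538 = (32670 + (6 - 252216 - 622728)) + 179538 = (32670 - 874938) + 179538 = -842268 + 179538 = -662730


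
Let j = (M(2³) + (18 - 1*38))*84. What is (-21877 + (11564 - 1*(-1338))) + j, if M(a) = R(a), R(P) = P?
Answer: -9983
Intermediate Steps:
M(a) = a
j = -1008 (j = (2³ + (18 - 1*38))*84 = (8 + (18 - 38))*84 = (8 - 20)*84 = -12*84 = -1008)
(-21877 + (11564 - 1*(-1338))) + j = (-21877 + (11564 - 1*(-1338))) - 1008 = (-21877 + (11564 + 1338)) - 1008 = (-21877 + 12902) - 1008 = -8975 - 1008 = -9983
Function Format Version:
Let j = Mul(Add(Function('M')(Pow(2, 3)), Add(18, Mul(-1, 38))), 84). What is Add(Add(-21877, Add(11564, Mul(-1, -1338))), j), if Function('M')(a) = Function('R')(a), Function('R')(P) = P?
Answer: -9983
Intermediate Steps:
Function('M')(a) = a
j = -1008 (j = Mul(Add(Pow(2, 3), Add(18, Mul(-1, 38))), 84) = Mul(Add(8, Add(18, -38)), 84) = Mul(Add(8, -20), 84) = Mul(-12, 84) = -1008)
Add(Add(-21877, Add(11564, Mul(-1, -1338))), j) = Add(Add(-21877, Add(11564, Mul(-1, -1338))), -1008) = Add(Add(-21877, Add(11564, 1338)), -1008) = Add(Add(-21877, 12902), -1008) = Add(-8975, -1008) = -9983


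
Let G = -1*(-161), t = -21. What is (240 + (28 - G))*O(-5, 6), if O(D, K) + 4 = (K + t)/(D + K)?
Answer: -2033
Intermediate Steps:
O(D, K) = -4 + (-21 + K)/(D + K) (O(D, K) = -4 + (K - 21)/(D + K) = -4 + (-21 + K)/(D + K))
G = 161
(240 + (28 - G))*O(-5, 6) = (240 + (28 - 1*161))*((-21 - 4*(-5) - 3*6)/(-5 + 6)) = (240 + (28 - 161))*((-21 + 20 - 18)/1) = (240 - 133)*(1*(-19)) = 107*(-19) = -2033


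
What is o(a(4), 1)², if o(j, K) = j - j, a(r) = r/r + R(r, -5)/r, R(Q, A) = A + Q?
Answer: 0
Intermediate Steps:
a(r) = 1 + (-5 + r)/r (a(r) = r/r + (-5 + r)/r = 1 + (-5 + r)/r)
o(j, K) = 0
o(a(4), 1)² = 0² = 0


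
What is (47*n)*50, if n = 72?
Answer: 169200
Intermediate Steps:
(47*n)*50 = (47*72)*50 = 3384*50 = 169200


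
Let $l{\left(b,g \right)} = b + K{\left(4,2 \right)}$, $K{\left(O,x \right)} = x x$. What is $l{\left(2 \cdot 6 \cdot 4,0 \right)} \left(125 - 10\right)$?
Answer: $5980$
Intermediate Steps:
$K{\left(O,x \right)} = x^{2}$
$l{\left(b,g \right)} = 4 + b$ ($l{\left(b,g \right)} = b + 2^{2} = b + 4 = 4 + b$)
$l{\left(2 \cdot 6 \cdot 4,0 \right)} \left(125 - 10\right) = \left(4 + 2 \cdot 6 \cdot 4\right) \left(125 - 10\right) = \left(4 + 12 \cdot 4\right) 115 = \left(4 + 48\right) 115 = 52 \cdot 115 = 5980$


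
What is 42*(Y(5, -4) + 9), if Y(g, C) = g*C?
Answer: -462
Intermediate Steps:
Y(g, C) = C*g
42*(Y(5, -4) + 9) = 42*(-4*5 + 9) = 42*(-20 + 9) = 42*(-11) = -462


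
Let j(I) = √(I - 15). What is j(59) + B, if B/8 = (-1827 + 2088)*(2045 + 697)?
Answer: 5725296 + 2*√11 ≈ 5.7253e+6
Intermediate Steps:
j(I) = √(-15 + I)
B = 5725296 (B = 8*((-1827 + 2088)*(2045 + 697)) = 8*(261*2742) = 8*715662 = 5725296)
j(59) + B = √(-15 + 59) + 5725296 = √44 + 5725296 = 2*√11 + 5725296 = 5725296 + 2*√11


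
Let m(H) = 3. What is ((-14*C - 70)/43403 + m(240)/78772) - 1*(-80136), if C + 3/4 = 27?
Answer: 273980230939235/3418941116 ≈ 80136.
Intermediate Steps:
C = 105/4 (C = -3/4 + 27 = 105/4 ≈ 26.250)
((-14*C - 70)/43403 + m(240)/78772) - 1*(-80136) = ((-14*105/4 - 70)/43403 + 3/78772) - 1*(-80136) = ((-735/2 - 70)*(1/43403) + 3*(1/78772)) + 80136 = (-875/2*1/43403 + 3/78772) + 80136 = (-875/86806 + 3/78772) + 80136 = -34332541/3418941116 + 80136 = 273980230939235/3418941116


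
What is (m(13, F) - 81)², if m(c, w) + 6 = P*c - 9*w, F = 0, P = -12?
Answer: 59049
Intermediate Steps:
m(c, w) = -6 - 12*c - 9*w (m(c, w) = -6 + (-12*c - 9*w) = -6 - 12*c - 9*w)
(m(13, F) - 81)² = ((-6 - 12*13 - 9*0) - 81)² = ((-6 - 156 + 0) - 81)² = (-162 - 81)² = (-243)² = 59049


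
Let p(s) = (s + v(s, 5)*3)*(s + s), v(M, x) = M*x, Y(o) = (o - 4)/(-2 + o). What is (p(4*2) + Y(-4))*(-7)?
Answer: -43036/3 ≈ -14345.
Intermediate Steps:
Y(o) = (-4 + o)/(-2 + o)
p(s) = 32*s² (p(s) = (s + (s*5)*3)*(s + s) = (s + (5*s)*3)*(2*s) = (s + 15*s)*(2*s) = (16*s)*(2*s) = 32*s²)
(p(4*2) + Y(-4))*(-7) = (32*(4*2)² + (-4 - 4)/(-2 - 4))*(-7) = (32*8² - 8/(-6))*(-7) = (32*64 - ⅙*(-8))*(-7) = (2048 + 4/3)*(-7) = (6148/3)*(-7) = -43036/3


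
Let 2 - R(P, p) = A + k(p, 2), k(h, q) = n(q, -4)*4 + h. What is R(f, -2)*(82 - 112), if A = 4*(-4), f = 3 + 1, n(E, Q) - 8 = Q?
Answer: -120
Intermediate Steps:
n(E, Q) = 8 + Q
f = 4
k(h, q) = 16 + h (k(h, q) = (8 - 4)*4 + h = 4*4 + h = 16 + h)
A = -16
R(P, p) = 2 - p (R(P, p) = 2 - (-16 + (16 + p)) = 2 - p)
R(f, -2)*(82 - 112) = (2 - 1*(-2))*(82 - 112) = (2 + 2)*(-30) = 4*(-30) = -120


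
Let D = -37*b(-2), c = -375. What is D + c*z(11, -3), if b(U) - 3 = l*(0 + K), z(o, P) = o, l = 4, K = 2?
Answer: -4532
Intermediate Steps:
b(U) = 11 (b(U) = 3 + 4*(0 + 2) = 3 + 4*2 = 3 + 8 = 11)
D = -407 (D = -37*11 = -407)
D + c*z(11, -3) = -407 - 375*11 = -407 - 4125 = -4532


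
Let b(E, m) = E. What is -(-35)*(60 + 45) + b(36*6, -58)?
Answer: 3891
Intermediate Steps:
-(-35)*(60 + 45) + b(36*6, -58) = -(-35)*(60 + 45) + 36*6 = -(-35)*105 + 216 = -1*(-3675) + 216 = 3675 + 216 = 3891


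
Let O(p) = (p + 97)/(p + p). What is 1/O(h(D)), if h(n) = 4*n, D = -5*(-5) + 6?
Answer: 248/221 ≈ 1.1222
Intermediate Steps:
D = 31 (D = 25 + 6 = 31)
O(p) = (97 + p)/(2*p) (O(p) = (97 + p)/((2*p)) = (97 + p)*(1/(2*p)) = (97 + p)/(2*p))
1/O(h(D)) = 1/((97 + 4*31)/(2*((4*31)))) = 1/((½)*(97 + 124)/124) = 1/((½)*(1/124)*221) = 1/(221/248) = 248/221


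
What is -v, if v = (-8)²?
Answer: -64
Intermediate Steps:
v = 64
-v = -1*64 = -64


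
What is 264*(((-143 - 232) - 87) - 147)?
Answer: -160776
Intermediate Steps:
264*(((-143 - 232) - 87) - 147) = 264*((-375 - 87) - 147) = 264*(-462 - 147) = 264*(-609) = -160776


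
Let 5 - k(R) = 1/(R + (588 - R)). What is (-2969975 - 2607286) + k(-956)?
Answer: -3279426529/588 ≈ -5.5773e+6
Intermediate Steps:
k(R) = 2939/588 (k(R) = 5 - 1/(R + (588 - R)) = 5 - 1/588 = 2939/588)
(-2969975 - 2607286) + k(-956) = (-2969975 - 2607286) + 2939/588 = -5577261 + 2939/588 = -3279426529/588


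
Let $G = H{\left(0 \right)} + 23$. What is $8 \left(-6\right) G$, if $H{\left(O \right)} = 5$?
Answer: $-1344$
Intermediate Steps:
$G = 28$ ($G = 5 + 23 = 28$)
$8 \left(-6\right) G = 8 \left(-6\right) 28 = \left(-48\right) 28 = -1344$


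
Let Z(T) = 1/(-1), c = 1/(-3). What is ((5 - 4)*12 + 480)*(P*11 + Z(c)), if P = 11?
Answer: 59040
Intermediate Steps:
c = -1/3 (c = 1*(-1/3) = -1/3 ≈ -0.33333)
Z(T) = -1
((5 - 4)*12 + 480)*(P*11 + Z(c)) = ((5 - 4)*12 + 480)*(11*11 - 1) = (1*12 + 480)*(121 - 1) = (12 + 480)*120 = 492*120 = 59040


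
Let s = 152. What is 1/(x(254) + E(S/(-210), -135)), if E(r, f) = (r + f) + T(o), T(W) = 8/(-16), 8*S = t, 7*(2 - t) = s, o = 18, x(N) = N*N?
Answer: 1960/126185803 ≈ 1.5533e-5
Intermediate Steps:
x(N) = N²
t = -138/7 (t = 2 - ⅐*152 = 2 - 152/7 = -138/7 ≈ -19.714)
S = -69/28 (S = (⅛)*(-138/7) = -69/28 ≈ -2.4643)
T(W) = -½ (T(W) = 8*(-1/16) = -½)
E(r, f) = -½ + f + r (E(r, f) = (r + f) - ½ = (f + r) - ½ = -½ + f + r)
1/(x(254) + E(S/(-210), -135)) = 1/(254² + (-½ - 135 - 69/28/(-210))) = 1/(64516 + (-½ - 135 - 69/28*(-1/210))) = 1/(64516 + (-½ - 135 + 23/1960)) = 1/(64516 - 265557/1960) = 1/(126185803/1960) = 1960/126185803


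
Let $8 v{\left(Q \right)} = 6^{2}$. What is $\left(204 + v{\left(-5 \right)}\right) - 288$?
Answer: $- \frac{159}{2} \approx -79.5$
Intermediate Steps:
$v{\left(Q \right)} = \frac{9}{2}$ ($v{\left(Q \right)} = \frac{6^{2}}{8} = \frac{1}{8} \cdot 36 = \frac{9}{2}$)
$\left(204 + v{\left(-5 \right)}\right) - 288 = \left(204 + \frac{9}{2}\right) - 288 = \frac{417}{2} - 288 = - \frac{159}{2}$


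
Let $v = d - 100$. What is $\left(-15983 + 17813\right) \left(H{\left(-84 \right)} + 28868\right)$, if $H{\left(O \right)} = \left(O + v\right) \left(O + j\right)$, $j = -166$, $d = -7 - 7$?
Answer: $143413440$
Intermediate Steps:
$d = -14$ ($d = -7 - 7 = -14$)
$v = -114$ ($v = -14 - 100 = -114$)
$H{\left(O \right)} = \left(-166 + O\right) \left(-114 + O\right)$ ($H{\left(O \right)} = \left(O - 114\right) \left(O - 166\right) = \left(-114 + O\right) \left(-166 + O\right) = \left(-166 + O\right) \left(-114 + O\right)$)
$\left(-15983 + 17813\right) \left(H{\left(-84 \right)} + 28868\right) = \left(-15983 + 17813\right) \left(\left(18924 + \left(-84\right)^{2} - -23520\right) + 28868\right) = 1830 \left(\left(18924 + 7056 + 23520\right) + 28868\right) = 1830 \left(49500 + 28868\right) = 1830 \cdot 78368 = 143413440$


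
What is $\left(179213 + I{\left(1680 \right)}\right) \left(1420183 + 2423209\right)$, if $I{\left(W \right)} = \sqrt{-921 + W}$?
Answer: $688785810496 + 3843392 \sqrt{759} \approx 6.8889 \cdot 10^{11}$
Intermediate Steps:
$\left(179213 + I{\left(1680 \right)}\right) \left(1420183 + 2423209\right) = \left(179213 + \sqrt{-921 + 1680}\right) \left(1420183 + 2423209\right) = \left(179213 + \sqrt{759}\right) 3843392 = 688785810496 + 3843392 \sqrt{759}$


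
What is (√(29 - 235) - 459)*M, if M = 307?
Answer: -140913 + 307*I*√206 ≈ -1.4091e+5 + 4406.3*I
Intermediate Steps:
(√(29 - 235) - 459)*M = (√(29 - 235) - 459)*307 = (√(-206) - 459)*307 = (I*√206 - 459)*307 = (-459 + I*√206)*307 = -140913 + 307*I*√206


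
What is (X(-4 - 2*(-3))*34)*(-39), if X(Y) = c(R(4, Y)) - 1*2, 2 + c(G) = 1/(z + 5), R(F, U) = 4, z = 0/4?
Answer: 25194/5 ≈ 5038.8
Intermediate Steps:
z = 0 (z = 0*(¼) = 0)
c(G) = -9/5 (c(G) = -2 + 1/(0 + 5) = -2 + 1/5 = -2 + ⅕ = -9/5)
X(Y) = -19/5 (X(Y) = -9/5 - 1*2 = -9/5 - 2 = -19/5)
(X(-4 - 2*(-3))*34)*(-39) = -19/5*34*(-39) = -646/5*(-39) = 25194/5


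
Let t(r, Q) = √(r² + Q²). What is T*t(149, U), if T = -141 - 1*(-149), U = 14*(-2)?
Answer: 8*√22985 ≈ 1212.9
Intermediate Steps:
U = -28
T = 8 (T = -141 + 149 = 8)
t(r, Q) = √(Q² + r²)
T*t(149, U) = 8*√((-28)² + 149²) = 8*√(784 + 22201) = 8*√22985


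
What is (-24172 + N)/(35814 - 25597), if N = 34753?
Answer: 10581/10217 ≈ 1.0356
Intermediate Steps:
(-24172 + N)/(35814 - 25597) = (-24172 + 34753)/(35814 - 25597) = 10581/10217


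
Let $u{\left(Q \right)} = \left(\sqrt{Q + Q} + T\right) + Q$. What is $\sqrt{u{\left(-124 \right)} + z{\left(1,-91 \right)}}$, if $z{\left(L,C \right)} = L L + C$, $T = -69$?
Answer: $\sqrt{-283 + 2 i \sqrt{62}} \approx 0.4679 + 16.829 i$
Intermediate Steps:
$z{\left(L,C \right)} = C + L^{2}$ ($z{\left(L,C \right)} = L^{2} + C = C + L^{2}$)
$u{\left(Q \right)} = -69 + Q + \sqrt{2} \sqrt{Q}$ ($u{\left(Q \right)} = \left(\sqrt{Q + Q} - 69\right) + Q = \left(\sqrt{2 Q} - 69\right) + Q = \left(\sqrt{2} \sqrt{Q} - 69\right) + Q = \left(-69 + \sqrt{2} \sqrt{Q}\right) + Q = -69 + Q + \sqrt{2} \sqrt{Q}$)
$\sqrt{u{\left(-124 \right)} + z{\left(1,-91 \right)}} = \sqrt{\left(-69 - 124 + \sqrt{2} \sqrt{-124}\right) - \left(91 - 1^{2}\right)} = \sqrt{\left(-69 - 124 + \sqrt{2} \cdot 2 i \sqrt{31}\right) + \left(-91 + 1\right)} = \sqrt{\left(-69 - 124 + 2 i \sqrt{62}\right) - 90} = \sqrt{\left(-193 + 2 i \sqrt{62}\right) - 90} = \sqrt{-283 + 2 i \sqrt{62}}$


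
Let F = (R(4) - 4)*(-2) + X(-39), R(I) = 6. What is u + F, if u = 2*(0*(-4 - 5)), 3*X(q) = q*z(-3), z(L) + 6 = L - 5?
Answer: 178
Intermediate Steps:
z(L) = -11 + L (z(L) = -6 + (L - 5) = -6 + (-5 + L) = -11 + L)
X(q) = -14*q/3 (X(q) = (q*(-11 - 3))/3 = (q*(-14))/3 = (-14*q)/3 = -14*q/3)
F = 178 (F = (6 - 4)*(-2) - 14/3*(-39) = 2*(-2) + 182 = -4 + 182 = 178)
u = 0 (u = 2*(0*(-9)) = 2*0 = 0)
u + F = 0 + 178 = 178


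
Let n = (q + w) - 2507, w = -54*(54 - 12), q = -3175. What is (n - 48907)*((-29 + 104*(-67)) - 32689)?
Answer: 2256426902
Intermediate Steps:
w = -2268 (w = -54*42 = -2268)
n = -7950 (n = (-3175 - 2268) - 2507 = -5443 - 2507 = -7950)
(n - 48907)*((-29 + 104*(-67)) - 32689) = (-7950 - 48907)*((-29 + 104*(-67)) - 32689) = -56857*((-29 - 6968) - 32689) = -56857*(-6997 - 32689) = -56857*(-39686) = 2256426902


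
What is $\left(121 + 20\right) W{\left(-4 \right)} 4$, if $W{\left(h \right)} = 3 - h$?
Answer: $3948$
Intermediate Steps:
$\left(121 + 20\right) W{\left(-4 \right)} 4 = \left(121 + 20\right) \left(3 - -4\right) 4 = 141 \left(3 + 4\right) 4 = 141 \cdot 7 \cdot 4 = 141 \cdot 28 = 3948$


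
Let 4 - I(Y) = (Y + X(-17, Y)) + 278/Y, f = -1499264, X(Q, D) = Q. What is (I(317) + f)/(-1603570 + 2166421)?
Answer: -475360798/178423767 ≈ -2.6642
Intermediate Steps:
I(Y) = 21 - Y - 278/Y (I(Y) = 4 - ((Y - 17) + 278/Y) = 4 - ((-17 + Y) + 278/Y) = 4 - (-17 + Y + 278/Y) = 4 + (17 - Y - 278/Y) = 21 - Y - 278/Y)
(I(317) + f)/(-1603570 + 2166421) = ((21 - 1*317 - 278/317) - 1499264)/(-1603570 + 2166421) = ((21 - 317 - 278*1/317) - 1499264)/562851 = ((21 - 317 - 278/317) - 1499264)*(1/562851) = (-94110/317 - 1499264)*(1/562851) = -475360798/317*1/562851 = -475360798/178423767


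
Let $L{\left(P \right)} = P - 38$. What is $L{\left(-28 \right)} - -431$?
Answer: $365$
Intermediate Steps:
$L{\left(P \right)} = -38 + P$ ($L{\left(P \right)} = P - 38 = -38 + P$)
$L{\left(-28 \right)} - -431 = \left(-38 - 28\right) - -431 = -66 + 431 = 365$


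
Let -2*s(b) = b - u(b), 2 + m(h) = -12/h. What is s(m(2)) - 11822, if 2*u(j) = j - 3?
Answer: -47283/4 ≈ -11821.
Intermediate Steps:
u(j) = -3/2 + j/2 (u(j) = (j - 3)/2 = (-3 + j)/2 = -3/2 + j/2)
m(h) = -2 - 12/h
s(b) = -3/4 - b/4 (s(b) = -(b - (-3/2 + b/2))/2 = -(b + (3/2 - b/2))/2 = -(3/2 + b/2)/2 = -3/4 - b/4)
s(m(2)) - 11822 = (-3/4 - (-2 - 12/2)/4) - 11822 = (-3/4 - (-2 - 12*1/2)/4) - 11822 = (-3/4 - (-2 - 6)/4) - 11822 = (-3/4 - 1/4*(-8)) - 11822 = (-3/4 + 2) - 11822 = 5/4 - 11822 = -47283/4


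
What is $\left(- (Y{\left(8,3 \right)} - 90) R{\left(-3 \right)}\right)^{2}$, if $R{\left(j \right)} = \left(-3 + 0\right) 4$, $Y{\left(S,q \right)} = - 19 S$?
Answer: $8433216$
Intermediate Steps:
$R{\left(j \right)} = -12$ ($R{\left(j \right)} = \left(-3\right) 4 = -12$)
$\left(- (Y{\left(8,3 \right)} - 90) R{\left(-3 \right)}\right)^{2} = \left(- (\left(-19\right) 8 - 90) \left(-12\right)\right)^{2} = \left(- (-152 - 90) \left(-12\right)\right)^{2} = \left(\left(-1\right) \left(-242\right) \left(-12\right)\right)^{2} = \left(242 \left(-12\right)\right)^{2} = \left(-2904\right)^{2} = 8433216$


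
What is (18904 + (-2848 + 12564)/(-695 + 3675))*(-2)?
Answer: -28171818/745 ≈ -37815.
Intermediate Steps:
(18904 + (-2848 + 12564)/(-695 + 3675))*(-2) = (18904 + 9716/2980)*(-2) = (18904 + 9716*(1/2980))*(-2) = (18904 + 2429/745)*(-2) = (14085909/745)*(-2) = -28171818/745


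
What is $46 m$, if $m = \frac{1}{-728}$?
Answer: $- \frac{23}{364} \approx -0.063187$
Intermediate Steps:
$m = - \frac{1}{728} \approx -0.0013736$
$46 m = 46 \left(- \frac{1}{728}\right) = - \frac{23}{364}$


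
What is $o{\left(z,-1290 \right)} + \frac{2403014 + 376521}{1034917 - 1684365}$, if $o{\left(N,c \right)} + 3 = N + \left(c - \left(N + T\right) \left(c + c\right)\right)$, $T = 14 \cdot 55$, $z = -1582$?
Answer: $- \frac{1362437524615}{649448} \approx -2.0978 \cdot 10^{6}$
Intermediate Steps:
$T = 770$
$o{\left(N,c \right)} = -3 + N + c - 2 c \left(770 + N\right)$ ($o{\left(N,c \right)} = -3 + \left(N + \left(c - \left(N + 770\right) \left(c + c\right)\right)\right) = -3 + \left(N + \left(c - \left(770 + N\right) 2 c\right)\right) = -3 + \left(N + \left(c - 2 c \left(770 + N\right)\right)\right) = -3 - \left(- N - c + 2 c \left(770 + N\right)\right) = -3 + \left(N + c - 2 c \left(770 + N\right)\right) = -3 + N + c - 2 c \left(770 + N\right)$)
$o{\left(z,-1290 \right)} + \frac{2403014 + 376521}{1034917 - 1684365} = \left(-3 - 1582 - -1985310 - \left(-3164\right) \left(-1290\right)\right) + \frac{2403014 + 376521}{1034917 - 1684365} = \left(-3 - 1582 + 1985310 - 4081560\right) + \frac{2779535}{-649448} = -2097835 + 2779535 \left(- \frac{1}{649448}\right) = -2097835 - \frac{2779535}{649448} = - \frac{1362437524615}{649448}$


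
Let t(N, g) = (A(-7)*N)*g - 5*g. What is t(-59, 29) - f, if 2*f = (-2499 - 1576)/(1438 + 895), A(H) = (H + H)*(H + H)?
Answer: -1565443591/4666 ≈ -3.3550e+5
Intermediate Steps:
A(H) = 4*H**2 (A(H) = (2*H)*(2*H) = 4*H**2)
f = -4075/4666 (f = ((-2499 - 1576)/(1438 + 895))/2 = (-4075/2333)/2 = (-4075*1/2333)/2 = (1/2)*(-4075/2333) = -4075/4666 ≈ -0.87334)
t(N, g) = -5*g + 196*N*g (t(N, g) = ((4*(-7)**2)*N)*g - 5*g = ((4*49)*N)*g - 5*g = (196*N)*g - 5*g = 196*N*g - 5*g = -5*g + 196*N*g)
t(-59, 29) - f = 29*(-5 + 196*(-59)) - 1*(-4075/4666) = 29*(-5 - 11564) + 4075/4666 = 29*(-11569) + 4075/4666 = -335501 + 4075/4666 = -1565443591/4666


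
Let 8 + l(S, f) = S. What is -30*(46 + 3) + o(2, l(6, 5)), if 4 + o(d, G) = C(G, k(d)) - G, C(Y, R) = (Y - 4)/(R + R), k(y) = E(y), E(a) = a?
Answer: -2947/2 ≈ -1473.5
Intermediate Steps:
k(y) = y
C(Y, R) = (-4 + Y)/(2*R) (C(Y, R) = (-4 + Y)/((2*R)) = (-4 + Y)*(1/(2*R)) = (-4 + Y)/(2*R))
l(S, f) = -8 + S
o(d, G) = -4 - G + (-4 + G)/(2*d) (o(d, G) = -4 + ((-4 + G)/(2*d) - G) = -4 + (-G + (-4 + G)/(2*d)) = -4 - G + (-4 + G)/(2*d))
-30*(46 + 3) + o(2, l(6, 5)) = -30*(46 + 3) + (-2 + (-8 + 6)/2 - 1*2*(4 + (-8 + 6)))/2 = -30*49 + (-2 + (1/2)*(-2) - 1*2*(4 - 2))/2 = -1470 + (-2 - 1 - 1*2*2)/2 = -1470 + (-2 - 1 - 4)/2 = -1470 + (1/2)*(-7) = -1470 - 7/2 = -2947/2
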